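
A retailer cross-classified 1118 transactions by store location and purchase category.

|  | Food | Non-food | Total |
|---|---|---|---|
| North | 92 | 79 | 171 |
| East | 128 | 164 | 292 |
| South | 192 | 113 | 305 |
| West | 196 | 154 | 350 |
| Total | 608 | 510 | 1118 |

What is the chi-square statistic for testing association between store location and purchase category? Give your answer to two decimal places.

22.51

Grand total N = 1118.
Expected counts (row total × column total / N):
  North, Food: 171×608/1118 = 92.995
  North, Non-food: 171×510/1118 = 78.005
  East, Food: 292×608/1118 = 158.798
  East, Non-food: 292×510/1118 = 133.202
  South, Food: 305×608/1118 = 165.868
  South, Non-food: 305×510/1118 = 139.132
  West, Food: 350×608/1118 = 190.340
  West, Non-food: 350×510/1118 = 159.660
Contributions (O − E)²/E:
  (92 − 92.995)²/92.995 = 0.0106
  (79 − 78.005)²/78.005 = 0.0127
  (128 − 158.798)²/158.798 = 5.9731
  (164 − 133.202)²/133.202 = 7.1209
  (192 − 165.868)²/165.868 = 4.1170
  (113 − 139.132)²/139.132 = 4.9082
  (196 − 190.340)²/190.340 = 0.1683
  (154 − 159.660)²/159.660 = 0.2006
χ² = 0.0106 + 0.0127 + 5.9731 + 7.1209 + 4.1170 + 4.9082 + 0.1683 + 0.2006 = 22.51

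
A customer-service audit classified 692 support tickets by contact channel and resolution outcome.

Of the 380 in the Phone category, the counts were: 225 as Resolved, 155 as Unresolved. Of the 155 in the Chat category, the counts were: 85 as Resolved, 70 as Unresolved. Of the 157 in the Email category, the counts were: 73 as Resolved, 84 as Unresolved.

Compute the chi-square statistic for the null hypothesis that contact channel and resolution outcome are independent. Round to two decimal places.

Row totals: 380, 155, 157. Column totals: 383, 309. Grand total N = 692.
Expected counts (row total × column total / N):
  Phone, Resolved: 380×383/692 = 210.318
  Phone, Unresolved: 380×309/692 = 169.682
  Chat, Resolved: 155×383/692 = 85.788
  Chat, Unresolved: 155×309/692 = 69.212
  Email, Resolved: 157×383/692 = 86.895
  Email, Unresolved: 157×309/692 = 70.105
Contributions (O − E)²/E:
  (225 − 210.318)²/210.318 = 1.0249
  (155 − 169.682)²/169.682 = 1.2704
  (85 − 85.788)²/85.788 = 0.0072
  (70 − 69.212)²/69.212 = 0.0090
  (73 − 86.895)²/86.895 = 2.2219
  (84 − 70.105)²/70.105 = 2.7540
χ² = 1.0249 + 1.2704 + 0.0072 + 0.0090 + 2.2219 + 2.7540 = 7.29

7.29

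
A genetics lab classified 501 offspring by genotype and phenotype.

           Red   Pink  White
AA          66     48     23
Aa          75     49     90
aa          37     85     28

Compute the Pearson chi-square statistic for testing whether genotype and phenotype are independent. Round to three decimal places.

Row totals: 137, 214, 150. Column totals: 178, 182, 141. Grand total N = 501.
Expected counts (row total × column total / N):
  AA, Red: 137×178/501 = 48.6747
  AA, Pink: 137×182/501 = 49.7685
  AA, White: 137×141/501 = 38.5569
  Aa, Red: 214×178/501 = 76.0319
  Aa, Pink: 214×182/501 = 77.7405
  Aa, White: 214×141/501 = 60.2275
  aa, Red: 150×178/501 = 53.2934
  aa, Pink: 150×182/501 = 54.4910
  aa, White: 150×141/501 = 42.2156
Contributions (O − E)²/E:
  (66 − 48.6747)²/48.6747 = 6.1668
  (48 − 49.7685)²/49.7685 = 0.0628
  (23 − 38.5569)²/38.5569 = 6.2769
  (75 − 76.0319)²/76.0319 = 0.0140
  (49 − 77.7405)²/77.7405 = 10.6253
  (90 − 60.2275)²/60.2275 = 14.7176
  (37 − 53.2934)²/53.2934 = 4.9814
  (85 − 54.4910)²/54.4910 = 17.0817
  (28 − 42.2156)²/42.2156 = 4.7869
χ² = 6.1668 + 0.0628 + 6.2769 + 0.0140 + 10.6253 + 14.7176 + 4.9814 + 17.0817 + 4.7869 = 64.713

64.713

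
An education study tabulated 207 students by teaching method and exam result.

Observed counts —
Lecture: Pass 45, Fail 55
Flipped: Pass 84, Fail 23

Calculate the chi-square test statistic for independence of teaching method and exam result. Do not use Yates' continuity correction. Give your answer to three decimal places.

Row totals: 100, 107. Column totals: 129, 78. Grand total N = 207.
Expected counts (row total × column total / N):
  Lecture, Pass: 100×129/207 = 62.3188
  Lecture, Fail: 100×78/207 = 37.6812
  Flipped, Pass: 107×129/207 = 66.6812
  Flipped, Fail: 107×78/207 = 40.3188
Contributions (O − E)²/E:
  (45 − 62.3188)²/62.3188 = 4.8130
  (55 − 37.6812)²/37.6812 = 7.9600
  (84 − 66.6812)²/66.6812 = 4.4981
  (23 − 40.3188)²/40.3188 = 7.4392
χ² = 4.8130 + 7.9600 + 4.4981 + 7.4392 = 24.710

24.710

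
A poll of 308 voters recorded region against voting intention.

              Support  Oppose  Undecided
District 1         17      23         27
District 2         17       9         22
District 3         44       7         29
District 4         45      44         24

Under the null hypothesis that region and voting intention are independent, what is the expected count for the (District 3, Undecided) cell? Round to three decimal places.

26.494

Row total (District 3) = 80; column total (Undecided) = 102; grand total N = 308.
Expected count = (row total × column total) / N = 80 × 102 / 308 = 26.494.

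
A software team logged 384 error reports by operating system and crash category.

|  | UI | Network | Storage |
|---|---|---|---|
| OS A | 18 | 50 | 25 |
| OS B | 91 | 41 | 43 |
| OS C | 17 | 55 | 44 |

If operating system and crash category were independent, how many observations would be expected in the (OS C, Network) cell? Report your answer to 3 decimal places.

44.104

Row total (OS C) = 116; column total (Network) = 146; grand total N = 384.
Expected count = (row total × column total) / N = 116 × 146 / 384 = 44.104.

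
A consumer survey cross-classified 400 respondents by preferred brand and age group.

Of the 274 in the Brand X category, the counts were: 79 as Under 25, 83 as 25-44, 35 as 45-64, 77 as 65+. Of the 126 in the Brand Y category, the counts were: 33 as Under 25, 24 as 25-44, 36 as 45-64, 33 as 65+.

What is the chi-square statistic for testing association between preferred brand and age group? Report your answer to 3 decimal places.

Row totals: 274, 126. Column totals: 112, 107, 71, 110. Grand total N = 400.
Expected counts (row total × column total / N):
  Brand X, Under 25: 274×112/400 = 76.7200
  Brand X, 25-44: 274×107/400 = 73.2950
  Brand X, 45-64: 274×71/400 = 48.6350
  Brand X, 65+: 274×110/400 = 75.3500
  Brand Y, Under 25: 126×112/400 = 35.2800
  Brand Y, 25-44: 126×107/400 = 33.7050
  Brand Y, 45-64: 126×71/400 = 22.3650
  Brand Y, 65+: 126×110/400 = 34.6500
Contributions (O − E)²/E:
  (79 − 76.7200)²/76.7200 = 0.0678
  (83 − 73.2950)²/73.2950 = 1.2850
  (35 − 48.6350)²/48.6350 = 3.8226
  (77 − 75.3500)²/75.3500 = 0.0361
  (33 − 35.2800)²/35.2800 = 0.1473
  (24 − 33.7050)²/33.7050 = 2.7945
  (36 − 22.3650)²/22.3650 = 8.3127
  (33 − 34.6500)²/34.6500 = 0.0786
χ² = 0.0678 + 1.2850 + 3.8226 + 0.0361 + 0.1473 + 2.7945 + 8.3127 + 0.0786 = 16.545

16.545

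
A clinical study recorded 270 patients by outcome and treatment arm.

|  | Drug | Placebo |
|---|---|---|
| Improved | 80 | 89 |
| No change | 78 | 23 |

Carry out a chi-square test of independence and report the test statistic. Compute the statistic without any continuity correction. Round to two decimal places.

Row totals: 169, 101. Column totals: 158, 112. Grand total N = 270.
Expected counts (row total × column total / N):
  Improved, Drug: 169×158/270 = 98.896
  Improved, Placebo: 169×112/270 = 70.104
  No change, Drug: 101×158/270 = 59.104
  No change, Placebo: 101×112/270 = 41.896
Contributions (O − E)²/E:
  (80 − 98.896)²/98.896 = 3.6104
  (89 − 70.104)²/70.104 = 5.0933
  (78 − 59.104)²/59.104 = 6.0412
  (23 − 41.896)²/41.896 = 8.5225
χ² = 3.6104 + 5.0933 + 6.0412 + 8.5225 = 23.27

23.27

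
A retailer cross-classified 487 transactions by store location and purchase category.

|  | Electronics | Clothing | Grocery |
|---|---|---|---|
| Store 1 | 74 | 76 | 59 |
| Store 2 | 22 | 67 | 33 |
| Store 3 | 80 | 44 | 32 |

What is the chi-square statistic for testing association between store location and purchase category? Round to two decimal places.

36.36

Row totals: 209, 122, 156. Column totals: 176, 187, 124. Grand total N = 487.
Expected counts (row total × column total / N):
  Store 1, Electronics: 209×176/487 = 75.532
  Store 1, Clothing: 209×187/487 = 80.253
  Store 1, Grocery: 209×124/487 = 53.216
  Store 2, Electronics: 122×176/487 = 44.090
  Store 2, Clothing: 122×187/487 = 46.846
  Store 2, Grocery: 122×124/487 = 31.064
  Store 3, Electronics: 156×176/487 = 56.378
  Store 3, Clothing: 156×187/487 = 59.901
  Store 3, Grocery: 156×124/487 = 39.721
Contributions (O − E)²/E:
  (74 − 75.532)²/75.532 = 0.0311
  (76 − 80.253)²/80.253 = 0.2254
  (59 − 53.216)²/53.216 = 0.6287
  (22 − 44.090)²/44.090 = 11.0675
  (67 − 46.846)²/46.846 = 8.6706
  (33 − 31.064)²/31.064 = 0.1207
  (80 − 56.378)²/56.378 = 9.8975
  (44 − 59.901)²/59.901 = 4.2210
  (32 − 39.721)²/39.721 = 1.5008
χ² = 0.0311 + 0.2254 + 0.6287 + 11.0675 + 8.6706 + 0.1207 + 9.8975 + 4.2210 + 1.5008 = 36.36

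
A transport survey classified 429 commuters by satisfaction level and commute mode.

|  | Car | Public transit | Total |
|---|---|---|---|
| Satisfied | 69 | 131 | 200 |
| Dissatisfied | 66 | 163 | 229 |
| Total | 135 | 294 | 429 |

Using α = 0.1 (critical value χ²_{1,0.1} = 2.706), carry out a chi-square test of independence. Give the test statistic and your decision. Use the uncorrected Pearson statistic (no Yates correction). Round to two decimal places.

1.60; fail to reject H₀

Grand total N = 429.
Expected counts (row total × column total / N):
  Satisfied, Car: 200×135/429 = 62.937
  Satisfied, Public transit: 200×294/429 = 137.063
  Dissatisfied, Car: 229×135/429 = 72.063
  Dissatisfied, Public transit: 229×294/429 = 156.937
Contributions (O − E)²/E:
  (69 − 62.937)²/62.937 = 0.5841
  (131 − 137.063)²/137.063 = 0.2682
  (66 − 72.063)²/72.063 = 0.5101
  (163 − 156.937)²/156.937 = 0.2342
χ² = 0.5841 + 0.2682 + 0.5101 + 0.2342 = 1.60
df = (2−1)(2−1) = 1. Since 1.60 < 2.706, fail to reject the null hypothesis of independence at α = 0.1.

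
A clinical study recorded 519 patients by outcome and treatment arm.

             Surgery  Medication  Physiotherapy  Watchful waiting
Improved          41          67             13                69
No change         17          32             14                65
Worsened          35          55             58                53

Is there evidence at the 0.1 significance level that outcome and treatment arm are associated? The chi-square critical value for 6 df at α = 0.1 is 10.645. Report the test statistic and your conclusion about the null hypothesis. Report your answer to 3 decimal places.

Row totals: 190, 128, 201. Column totals: 93, 154, 85, 187. Grand total N = 519.
Expected counts (row total × column total / N):
  Improved, Surgery: 190×93/519 = 34.0462
  Improved, Medication: 190×154/519 = 56.3776
  Improved, Physiotherapy: 190×85/519 = 31.1175
  Improved, Watchful waiting: 190×187/519 = 68.4586
  No change, Surgery: 128×93/519 = 22.9364
  No change, Medication: 128×154/519 = 37.9807
  No change, Physiotherapy: 128×85/519 = 20.9634
  No change, Watchful waiting: 128×187/519 = 46.1195
  Worsened, Surgery: 201×93/519 = 36.0173
  Worsened, Medication: 201×154/519 = 59.6416
  Worsened, Physiotherapy: 201×85/519 = 32.9191
  Worsened, Watchful waiting: 201×187/519 = 72.4220
Contributions (O − E)²/E:
  (41 − 34.0462)²/34.0462 = 1.4203
  (67 − 56.3776)²/56.3776 = 2.0014
  (13 − 31.1175)²/31.1175 = 10.5485
  (69 − 68.4586)²/68.4586 = 0.0043
  (17 − 22.9364)²/22.9364 = 1.5365
  (32 − 37.9807)²/37.9807 = 0.9418
  (14 − 20.9634)²/20.9634 = 2.3130
  (65 − 46.1195)²/46.1195 = 7.7293
  (35 − 36.0173)²/36.0173 = 0.0287
  (55 − 59.6416)²/59.6416 = 0.3612
  (58 − 32.9191)²/32.9191 = 19.1090
  (53 − 72.4220)²/72.4220 = 5.2086
χ² = 1.4203 + 2.0014 + 10.5485 + 0.0043 + 1.5365 + 0.9418 + 2.3130 + 7.7293 + 0.0287 + 0.3612 + 19.1090 + 5.2086 = 51.203
df = (3−1)(4−1) = 6. Since 51.203 > 10.645, reject the null hypothesis of independence at α = 0.1.

51.203; reject H₀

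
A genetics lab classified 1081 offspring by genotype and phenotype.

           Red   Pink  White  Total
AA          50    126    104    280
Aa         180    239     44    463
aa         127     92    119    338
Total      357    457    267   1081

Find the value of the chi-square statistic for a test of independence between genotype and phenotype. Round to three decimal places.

Grand total N = 1081.
Expected counts (row total × column total / N):
  AA, Red: 280×357/1081 = 92.4699
  AA, Pink: 280×457/1081 = 118.3719
  AA, White: 280×267/1081 = 69.1582
  Aa, Red: 463×357/1081 = 152.9056
  Aa, Pink: 463×457/1081 = 195.7364
  Aa, White: 463×267/1081 = 114.3580
  aa, Red: 338×357/1081 = 111.6244
  aa, Pink: 338×457/1081 = 142.8918
  aa, White: 338×267/1081 = 83.4838
Contributions (O − E)²/E:
  (50 − 92.4699)²/92.4699 = 19.5057
  (126 − 118.3719)²/118.3719 = 0.4916
  (104 − 69.1582)²/69.1582 = 17.5532
  (180 − 152.9056)²/152.9056 = 4.8010
  (239 − 195.7364)²/195.7364 = 9.5625
  (44 − 114.3580)²/114.3580 = 43.2873
  (127 − 111.6244)²/111.6244 = 2.1179
  (92 − 142.8918)²/142.8918 = 18.1254
  (119 − 83.4838)²/83.4838 = 15.1095
χ² = 19.5057 + 0.4916 + 17.5532 + 4.8010 + 9.5625 + 43.2873 + 2.1179 + 18.1254 + 15.1095 = 130.554

130.554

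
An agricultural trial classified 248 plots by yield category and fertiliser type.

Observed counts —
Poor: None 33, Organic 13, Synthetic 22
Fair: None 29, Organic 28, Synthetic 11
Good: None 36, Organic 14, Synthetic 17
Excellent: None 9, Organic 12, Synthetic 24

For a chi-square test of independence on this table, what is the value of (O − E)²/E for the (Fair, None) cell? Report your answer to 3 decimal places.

0.004

Row total (Fair) = 68; column total (None) = 107; N = 248.
Expected count E = 68 × 107 / 248 = 29.3387.
Contribution = (O − E)²/E = (29 − 29.3387)² / 29.3387 = 0.004.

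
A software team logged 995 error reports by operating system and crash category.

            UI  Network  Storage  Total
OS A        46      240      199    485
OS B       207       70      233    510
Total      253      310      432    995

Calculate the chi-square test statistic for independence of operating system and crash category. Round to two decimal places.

197.85

Grand total N = 995.
Expected counts (row total × column total / N):
  OS A, UI: 485×253/995 = 123.322
  OS A, Network: 485×310/995 = 151.106
  OS A, Storage: 485×432/995 = 210.573
  OS B, UI: 510×253/995 = 129.678
  OS B, Network: 510×310/995 = 158.894
  OS B, Storage: 510×432/995 = 221.427
Contributions (O − E)²/E:
  (46 − 123.322)²/123.322 = 48.4803
  (240 − 151.106)²/151.106 = 52.2954
  (199 − 210.573)²/210.573 = 0.6360
  (207 − 129.678)²/129.678 = 46.1041
  (70 − 158.894)²/158.894 = 49.7322
  (233 − 221.427)²/221.427 = 0.6049
χ² = 48.4803 + 52.2954 + 0.6360 + 46.1041 + 49.7322 + 0.6049 = 197.85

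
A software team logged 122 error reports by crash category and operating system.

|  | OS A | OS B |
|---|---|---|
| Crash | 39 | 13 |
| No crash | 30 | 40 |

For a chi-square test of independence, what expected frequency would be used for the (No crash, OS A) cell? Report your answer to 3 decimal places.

39.590

Row total (No crash) = 70; column total (OS A) = 69; grand total N = 122.
Expected count = (row total × column total) / N = 70 × 69 / 122 = 39.590.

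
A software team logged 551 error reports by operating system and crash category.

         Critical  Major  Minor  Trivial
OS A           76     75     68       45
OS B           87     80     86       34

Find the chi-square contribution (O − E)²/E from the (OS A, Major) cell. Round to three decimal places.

Row total (OS A) = 264; column total (Major) = 155; N = 551.
Expected count E = 264 × 155 / 551 = 74.2650.
Contribution = (O − E)²/E = (75 − 74.2650)² / 74.2650 = 0.007.

0.007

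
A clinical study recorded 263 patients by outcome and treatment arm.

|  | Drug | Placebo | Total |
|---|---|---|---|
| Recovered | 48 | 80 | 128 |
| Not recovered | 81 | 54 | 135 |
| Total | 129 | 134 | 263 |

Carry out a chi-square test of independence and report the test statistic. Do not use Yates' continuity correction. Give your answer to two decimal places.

Grand total N = 263.
Expected counts (row total × column total / N):
  Recovered, Drug: 128×129/263 = 62.783
  Recovered, Placebo: 128×134/263 = 65.217
  Not recovered, Drug: 135×129/263 = 66.217
  Not recovered, Placebo: 135×134/263 = 68.783
Contributions (O − E)²/E:
  (48 − 62.783)²/62.783 = 3.4808
  (80 − 65.217)²/65.217 = 3.3509
  (81 − 66.217)²/66.217 = 3.3003
  (54 − 68.783)²/68.783 = 3.1772
χ² = 3.4808 + 3.3509 + 3.3003 + 3.1772 = 13.31

13.31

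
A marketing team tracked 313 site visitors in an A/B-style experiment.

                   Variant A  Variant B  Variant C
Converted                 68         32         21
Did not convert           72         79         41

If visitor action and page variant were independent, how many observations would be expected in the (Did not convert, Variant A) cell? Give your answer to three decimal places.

85.879

Row total (Did not convert) = 192; column total (Variant A) = 140; grand total N = 313.
Expected count = (row total × column total) / N = 192 × 140 / 313 = 85.879.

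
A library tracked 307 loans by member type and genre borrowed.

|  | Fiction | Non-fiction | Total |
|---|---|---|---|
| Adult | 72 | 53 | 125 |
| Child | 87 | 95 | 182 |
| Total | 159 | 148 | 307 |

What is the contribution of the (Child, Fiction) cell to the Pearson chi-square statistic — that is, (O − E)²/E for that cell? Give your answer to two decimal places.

Row total (Child) = 182; column total (Fiction) = 159; N = 307.
Expected count E = 182 × 159 / 307 = 94.261.
Contribution = (O − E)²/E = (87 − 94.261)² / 94.261 = 0.56.

0.56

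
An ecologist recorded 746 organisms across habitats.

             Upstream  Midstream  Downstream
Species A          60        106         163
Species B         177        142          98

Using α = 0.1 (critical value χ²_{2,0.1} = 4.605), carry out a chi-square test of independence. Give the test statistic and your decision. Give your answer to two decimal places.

69.76; reject H₀

Row totals: 329, 417. Column totals: 237, 248, 261. Grand total N = 746.
Expected counts (row total × column total / N):
  Species A, Upstream: 329×237/746 = 104.521
  Species A, Midstream: 329×248/746 = 109.373
  Species A, Downstream: 329×261/746 = 115.106
  Species B, Upstream: 417×237/746 = 132.479
  Species B, Midstream: 417×248/746 = 138.627
  Species B, Downstream: 417×261/746 = 145.894
Contributions (O − E)²/E:
  (60 − 104.521)²/104.521 = 18.9638
  (106 − 109.373)²/109.373 = 0.1040
  (163 − 115.106)²/115.106 = 19.9280
  (177 − 132.479)²/132.479 = 14.9618
  (142 − 138.627)²/138.627 = 0.0821
  (98 − 145.894)²/145.894 = 15.7226
χ² = 18.9638 + 0.1040 + 19.9280 + 14.9618 + 0.0821 + 15.7226 = 69.76
df = (2−1)(3−1) = 2. Since 69.76 > 4.605, reject the null hypothesis of independence at α = 0.1.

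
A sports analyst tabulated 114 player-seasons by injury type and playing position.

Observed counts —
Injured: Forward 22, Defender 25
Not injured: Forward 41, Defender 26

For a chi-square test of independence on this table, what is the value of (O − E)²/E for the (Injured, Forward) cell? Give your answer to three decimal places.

Row total (Injured) = 47; column total (Forward) = 63; N = 114.
Expected count E = 47 × 63 / 114 = 25.9737.
Contribution = (O − E)²/E = (22 − 25.9737)² / 25.9737 = 0.608.

0.608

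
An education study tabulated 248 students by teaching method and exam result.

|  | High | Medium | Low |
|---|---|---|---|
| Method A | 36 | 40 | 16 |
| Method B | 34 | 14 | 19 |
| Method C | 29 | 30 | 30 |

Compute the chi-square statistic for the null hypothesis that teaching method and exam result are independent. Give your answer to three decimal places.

13.776

Row totals: 92, 67, 89. Column totals: 99, 84, 65. Grand total N = 248.
Expected counts (row total × column total / N):
  Method A, High: 92×99/248 = 36.7258
  Method A, Medium: 92×84/248 = 31.1613
  Method A, Low: 92×65/248 = 24.1129
  Method B, High: 67×99/248 = 26.7460
  Method B, Medium: 67×84/248 = 22.6935
  Method B, Low: 67×65/248 = 17.5605
  Method C, High: 89×99/248 = 35.5282
  Method C, Medium: 89×84/248 = 30.1452
  Method C, Low: 89×65/248 = 23.3266
Contributions (O − E)²/E:
  (36 − 36.7258)²/36.7258 = 0.0143
  (40 − 31.1613)²/31.1613 = 2.5070
  (16 − 24.1129)²/24.1129 = 2.7296
  (34 − 26.7460)²/26.7460 = 1.9674
  (14 − 22.6935)²/22.6935 = 3.3303
  (19 − 17.5605)²/17.5605 = 0.1180
  (29 − 35.5282)²/35.5282 = 1.1995
  (30 − 30.1452)²/30.1452 = 0.0007
  (30 − 23.3266)²/23.3266 = 1.9092
χ² = 0.0143 + 2.5070 + 2.7296 + 1.9674 + 3.3303 + 0.1180 + 1.1995 + 0.0007 + 1.9092 = 13.776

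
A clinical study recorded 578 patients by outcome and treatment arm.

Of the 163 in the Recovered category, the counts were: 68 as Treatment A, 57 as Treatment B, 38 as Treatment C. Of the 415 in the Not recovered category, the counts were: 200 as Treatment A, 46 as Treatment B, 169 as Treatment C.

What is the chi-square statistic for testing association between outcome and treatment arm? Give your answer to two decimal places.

Row totals: 163, 415. Column totals: 268, 103, 207. Grand total N = 578.
Expected counts (row total × column total / N):
  Recovered, Treatment A: 163×268/578 = 75.578
  Recovered, Treatment B: 163×103/578 = 29.047
  Recovered, Treatment C: 163×207/578 = 58.375
  Not recovered, Treatment A: 415×268/578 = 192.422
  Not recovered, Treatment B: 415×103/578 = 73.953
  Not recovered, Treatment C: 415×207/578 = 148.625
Contributions (O − E)²/E:
  (68 − 75.578)²/75.578 = 0.7598
  (57 − 29.047)²/29.047 = 26.9002
  (38 − 58.375)²/58.375 = 7.1116
  (200 − 192.422)²/192.422 = 0.2984
  (46 − 73.953)²/73.953 = 10.5658
  (169 − 148.625)²/148.625 = 2.7932
χ² = 0.7598 + 26.9002 + 7.1116 + 0.2984 + 10.5658 + 2.7932 = 48.43

48.43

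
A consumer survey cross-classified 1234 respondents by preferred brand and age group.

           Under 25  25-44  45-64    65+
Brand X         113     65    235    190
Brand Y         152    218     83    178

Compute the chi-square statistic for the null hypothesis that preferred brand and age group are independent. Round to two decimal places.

160.95

Row totals: 603, 631. Column totals: 265, 283, 318, 368. Grand total N = 1234.
Expected counts (row total × column total / N):
  Brand X, Under 25: 603×265/1234 = 129.494
  Brand X, 25-44: 603×283/1234 = 138.289
  Brand X, 45-64: 603×318/1234 = 155.392
  Brand X, 65+: 603×368/1234 = 179.825
  Brand Y, Under 25: 631×265/1234 = 135.506
  Brand Y, 25-44: 631×283/1234 = 144.711
  Brand Y, 45-64: 631×318/1234 = 162.608
  Brand Y, 65+: 631×368/1234 = 188.175
Contributions (O − E)²/E:
  (113 − 129.494)²/129.494 = 2.1009
  (65 − 138.289)²/138.289 = 38.8410
  (235 − 155.392)²/155.392 = 40.7835
  (190 − 179.825)²/179.825 = 0.5757
  (152 − 135.506)²/135.506 = 2.0077
  (218 − 144.711)²/144.711 = 37.1173
  (83 − 162.608)²/162.608 = 38.9737
  (178 − 188.175)²/188.175 = 0.5502
χ² = 2.1009 + 38.8410 + 40.7835 + 0.5757 + 2.0077 + 37.1173 + 38.9737 + 0.5502 = 160.95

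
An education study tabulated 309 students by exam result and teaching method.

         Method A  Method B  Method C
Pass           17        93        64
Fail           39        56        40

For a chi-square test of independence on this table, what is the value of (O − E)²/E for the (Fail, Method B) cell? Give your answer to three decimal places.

Row total (Fail) = 135; column total (Method B) = 149; N = 309.
Expected count E = 135 × 149 / 309 = 65.0971.
Contribution = (O − E)²/E = (56 − 65.0971)² / 65.0971 = 1.271.

1.271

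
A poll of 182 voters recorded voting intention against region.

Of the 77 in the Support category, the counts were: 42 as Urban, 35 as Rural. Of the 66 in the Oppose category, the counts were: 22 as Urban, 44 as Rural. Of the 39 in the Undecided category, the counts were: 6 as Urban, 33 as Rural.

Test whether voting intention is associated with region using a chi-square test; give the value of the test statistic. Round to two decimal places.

17.92

Row totals: 77, 66, 39. Column totals: 70, 112. Grand total N = 182.
Expected counts (row total × column total / N):
  Support, Urban: 77×70/182 = 29.6154
  Support, Rural: 77×112/182 = 47.3846
  Oppose, Urban: 66×70/182 = 25.3846
  Oppose, Rural: 66×112/182 = 40.6154
  Undecided, Urban: 39×70/182 = 15.0000
  Undecided, Rural: 39×112/182 = 24.0000
Contributions (O − E)²/E:
  (42 − 29.6154)²/29.6154 = 5.1790
  (35 − 47.3846)²/47.3846 = 3.2369
  (22 − 25.3846)²/25.3846 = 0.4513
  (44 − 40.6154)²/40.6154 = 0.2820
  (6 − 15.0000)²/15.0000 = 5.4000
  (33 − 24.0000)²/24.0000 = 3.3750
χ² = 5.1790 + 3.2369 + 0.4513 + 0.2820 + 5.4000 + 3.3750 = 17.92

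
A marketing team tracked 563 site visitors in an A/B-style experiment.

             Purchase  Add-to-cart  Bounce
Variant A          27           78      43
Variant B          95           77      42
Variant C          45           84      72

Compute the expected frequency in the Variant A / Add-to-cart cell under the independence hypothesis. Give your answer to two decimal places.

Row total (Variant A) = 148; column total (Add-to-cart) = 239; grand total N = 563.
Expected count = (row total × column total) / N = 148 × 239 / 563 = 62.83.

62.83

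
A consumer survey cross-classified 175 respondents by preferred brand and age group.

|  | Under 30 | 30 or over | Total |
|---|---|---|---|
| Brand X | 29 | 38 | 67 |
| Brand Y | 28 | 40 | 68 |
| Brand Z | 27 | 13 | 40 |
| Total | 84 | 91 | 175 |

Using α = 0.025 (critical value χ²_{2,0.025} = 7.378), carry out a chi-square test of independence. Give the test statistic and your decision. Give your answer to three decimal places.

Grand total N = 175.
Expected counts (row total × column total / N):
  Brand X, Under 30: 67×84/175 = 32.1600
  Brand X, 30 or over: 67×91/175 = 34.8400
  Brand Y, Under 30: 68×84/175 = 32.6400
  Brand Y, 30 or over: 68×91/175 = 35.3600
  Brand Z, Under 30: 40×84/175 = 19.2000
  Brand Z, 30 or over: 40×91/175 = 20.8000
Contributions (O − E)²/E:
  (29 − 32.1600)²/32.1600 = 0.3105
  (38 − 34.8400)²/34.8400 = 0.2866
  (28 − 32.6400)²/32.6400 = 0.6596
  (40 − 35.3600)²/35.3600 = 0.6089
  (27 − 19.2000)²/19.2000 = 3.1688
  (13 − 20.8000)²/20.8000 = 2.9250
χ² = 0.3105 + 0.2866 + 0.6596 + 0.6089 + 3.1688 + 2.9250 = 7.959
df = (3−1)(2−1) = 2. Since 7.959 > 7.378, reject the null hypothesis of independence at α = 0.025.

7.959; reject H₀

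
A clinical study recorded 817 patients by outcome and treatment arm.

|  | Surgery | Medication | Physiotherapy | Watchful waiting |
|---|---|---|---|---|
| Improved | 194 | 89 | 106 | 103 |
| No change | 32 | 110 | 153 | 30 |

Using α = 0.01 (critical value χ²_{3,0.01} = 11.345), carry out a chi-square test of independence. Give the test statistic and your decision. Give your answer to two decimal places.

138.59; reject H₀

Row totals: 492, 325. Column totals: 226, 199, 259, 133. Grand total N = 817.
Expected counts (row total × column total / N):
  Improved, Surgery: 492×226/817 = 136.098
  Improved, Medication: 492×199/817 = 119.838
  Improved, Physiotherapy: 492×259/817 = 155.971
  Improved, Watchful waiting: 492×133/817 = 80.093
  No change, Surgery: 325×226/817 = 89.902
  No change, Medication: 325×199/817 = 79.162
  No change, Physiotherapy: 325×259/817 = 103.029
  No change, Watchful waiting: 325×133/817 = 52.907
Contributions (O − E)²/E:
  (194 − 136.098)²/136.098 = 24.6340
  (89 − 119.838)²/119.838 = 7.9356
  (106 − 155.971)²/155.971 = 16.0100
  (103 − 80.093)²/80.093 = 6.5515
  (32 − 89.902)²/89.902 = 37.2922
  (110 − 79.162)²/79.162 = 12.0131
  (153 − 103.029)²/103.029 = 24.2369
  (30 − 52.907)²/52.907 = 9.9180
χ² = 24.6340 + 7.9356 + 16.0100 + 6.5515 + 37.2922 + 12.0131 + 24.2369 + 9.9180 = 138.59
df = (2−1)(4−1) = 3. Since 138.59 > 11.345, reject the null hypothesis of independence at α = 0.01.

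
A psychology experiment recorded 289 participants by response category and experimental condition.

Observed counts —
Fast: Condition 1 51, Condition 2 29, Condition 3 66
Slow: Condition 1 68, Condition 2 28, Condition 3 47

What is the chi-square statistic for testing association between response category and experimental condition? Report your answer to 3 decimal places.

Row totals: 146, 143. Column totals: 119, 57, 113. Grand total N = 289.
Expected counts (row total × column total / N):
  Fast, Condition 1: 146×119/289 = 60.1176
  Fast, Condition 2: 146×57/289 = 28.7958
  Fast, Condition 3: 146×113/289 = 57.0865
  Slow, Condition 1: 143×119/289 = 58.8824
  Slow, Condition 2: 143×57/289 = 28.2042
  Slow, Condition 3: 143×113/289 = 55.9135
Contributions (O − E)²/E:
  (51 − 60.1176)²/60.1176 = 1.3828
  (29 − 28.7958)²/28.7958 = 0.0014
  (66 − 57.0865)²/57.0865 = 1.3918
  (68 − 58.8824)²/58.8824 = 1.4118
  (28 − 28.2042)²/28.2042 = 0.0015
  (47 − 55.9135)²/55.9135 = 1.4210
χ² = 1.3828 + 0.0014 + 1.3918 + 1.4118 + 0.0015 + 1.4210 = 5.610

5.610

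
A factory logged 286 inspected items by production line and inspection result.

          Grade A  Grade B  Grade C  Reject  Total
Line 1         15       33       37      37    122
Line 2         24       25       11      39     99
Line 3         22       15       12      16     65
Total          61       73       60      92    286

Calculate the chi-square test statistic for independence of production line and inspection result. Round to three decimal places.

Grand total N = 286.
Expected counts (row total × column total / N):
  Line 1, Grade A: 122×61/286 = 26.0210
  Line 1, Grade B: 122×73/286 = 31.1399
  Line 1, Grade C: 122×60/286 = 25.5944
  Line 1, Reject: 122×92/286 = 39.2448
  Line 2, Grade A: 99×61/286 = 21.1154
  Line 2, Grade B: 99×73/286 = 25.2692
  Line 2, Grade C: 99×60/286 = 20.7692
  Line 2, Reject: 99×92/286 = 31.8462
  Line 3, Grade A: 65×61/286 = 13.8636
  Line 3, Grade B: 65×73/286 = 16.5909
  Line 3, Grade C: 65×60/286 = 13.6364
  Line 3, Reject: 65×92/286 = 20.9091
Contributions (O − E)²/E:
  (15 − 26.0210)²/26.0210 = 4.6679
  (33 − 31.1399)²/31.1399 = 0.1111
  (37 − 25.5944)²/25.5944 = 5.0827
  (37 − 39.2448)²/39.2448 = 0.1284
  (24 − 21.1154)²/21.1154 = 0.3941
  (25 − 25.2692)²/25.2692 = 0.0029
  (11 − 20.7692)²/20.7692 = 4.5951
  (39 − 31.8462)²/31.8462 = 1.6070
  (22 − 13.8636)²/13.8636 = 4.7752
  (15 − 16.5909)²/16.5909 = 0.1526
  (12 − 13.6364)²/13.6364 = 0.1964
  (16 − 20.9091)²/20.9091 = 1.1526
χ² = 4.6679 + 0.1111 + 5.0827 + 0.1284 + 0.3941 + 0.0029 + 4.5951 + 1.6070 + 4.7752 + 0.1526 + 0.1964 + 1.1526 = 22.866

22.866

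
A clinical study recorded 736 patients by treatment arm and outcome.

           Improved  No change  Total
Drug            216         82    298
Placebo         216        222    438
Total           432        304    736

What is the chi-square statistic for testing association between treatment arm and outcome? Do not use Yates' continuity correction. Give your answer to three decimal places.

39.264

Grand total N = 736.
Expected counts (row total × column total / N):
  Drug, Improved: 298×432/736 = 174.9130
  Drug, No change: 298×304/736 = 123.0870
  Placebo, Improved: 438×432/736 = 257.0870
  Placebo, No change: 438×304/736 = 180.9130
Contributions (O − E)²/E:
  (216 − 174.9130)²/174.9130 = 9.6513
  (82 − 123.0870)²/123.0870 = 13.7150
  (216 − 257.0870)²/257.0870 = 6.5664
  (222 − 180.9130)²/180.9130 = 9.3312
χ² = 9.6513 + 13.7150 + 6.5664 + 9.3312 = 39.264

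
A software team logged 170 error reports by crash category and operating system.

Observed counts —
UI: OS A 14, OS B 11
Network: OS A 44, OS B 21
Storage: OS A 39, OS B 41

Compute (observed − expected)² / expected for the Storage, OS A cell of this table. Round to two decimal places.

0.97

Row total (Storage) = 80; column total (OS A) = 97; N = 170.
Expected count E = 80 × 97 / 170 = 45.647.
Contribution = (O − E)²/E = (39 − 45.647)² / 45.647 = 0.97.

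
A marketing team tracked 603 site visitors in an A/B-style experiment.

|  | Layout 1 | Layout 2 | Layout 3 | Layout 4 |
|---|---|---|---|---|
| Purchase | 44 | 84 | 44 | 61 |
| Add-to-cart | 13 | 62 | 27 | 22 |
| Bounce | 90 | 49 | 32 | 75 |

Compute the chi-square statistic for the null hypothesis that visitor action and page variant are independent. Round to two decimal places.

Row totals: 233, 124, 246. Column totals: 147, 195, 103, 158. Grand total N = 603.
Expected counts (row total × column total / N):
  Purchase, Layout 1: 233×147/603 = 56.801
  Purchase, Layout 2: 233×195/603 = 75.348
  Purchase, Layout 3: 233×103/603 = 39.799
  Purchase, Layout 4: 233×158/603 = 61.051
  Add-to-cart, Layout 1: 124×147/603 = 30.229
  Add-to-cart, Layout 2: 124×195/603 = 40.100
  Add-to-cart, Layout 3: 124×103/603 = 21.181
  Add-to-cart, Layout 4: 124×158/603 = 32.491
  Bounce, Layout 1: 246×147/603 = 59.970
  Bounce, Layout 2: 246×195/603 = 79.552
  Bounce, Layout 3: 246×103/603 = 42.020
  Bounce, Layout 4: 246×158/603 = 64.458
Contributions (O − E)²/E:
  (44 − 56.801)²/56.801 = 2.8849
  (84 − 75.348)²/75.348 = 0.9935
  (44 − 39.799)²/39.799 = 0.4434
  (61 − 61.051)²/61.051 = 0.0000
  (13 − 30.229)²/30.229 = 9.8197
  (62 − 40.100)²/40.100 = 11.9603
  (27 − 21.181)²/21.181 = 1.5986
  (22 − 32.491)²/32.491 = 3.3874
  (90 − 59.970)²/59.970 = 15.0375
  (49 − 79.552)²/79.552 = 11.7335
  (32 − 42.020)²/42.020 = 2.3893
  (75 − 64.458)²/64.458 = 1.7241
χ² = 2.8849 + 0.9935 + 0.4434 + 0.0000 + 9.8197 + 11.9603 + 1.5986 + 3.3874 + 15.0375 + 11.7335 + 2.3893 + 1.7241 = 61.97

61.97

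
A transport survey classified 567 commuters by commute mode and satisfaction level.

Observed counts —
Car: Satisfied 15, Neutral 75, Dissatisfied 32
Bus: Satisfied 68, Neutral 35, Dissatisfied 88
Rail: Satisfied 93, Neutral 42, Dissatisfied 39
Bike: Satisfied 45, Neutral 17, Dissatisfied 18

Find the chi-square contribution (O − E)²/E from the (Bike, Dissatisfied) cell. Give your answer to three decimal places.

Row total (Bike) = 80; column total (Dissatisfied) = 177; N = 567.
Expected count E = 80 × 177 / 567 = 24.9735.
Contribution = (O − E)²/E = (18 − 24.9735)² / 24.9735 = 1.947.

1.947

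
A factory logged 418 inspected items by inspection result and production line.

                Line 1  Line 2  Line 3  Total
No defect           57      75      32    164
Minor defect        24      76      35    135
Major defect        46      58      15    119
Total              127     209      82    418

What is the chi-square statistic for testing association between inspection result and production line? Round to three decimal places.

Grand total N = 418.
Expected counts (row total × column total / N):
  No defect, Line 1: 164×127/418 = 49.8278
  No defect, Line 2: 164×209/418 = 82.0000
  No defect, Line 3: 164×82/418 = 32.1722
  Minor defect, Line 1: 135×127/418 = 41.0167
  Minor defect, Line 2: 135×209/418 = 67.5000
  Minor defect, Line 3: 135×82/418 = 26.4833
  Major defect, Line 1: 119×127/418 = 36.1555
  Major defect, Line 2: 119×209/418 = 59.5000
  Major defect, Line 3: 119×82/418 = 23.3445
Contributions (O − E)²/E:
  (57 − 49.8278)²/49.8278 = 1.0324
  (75 − 82.0000)²/82.0000 = 0.5976
  (32 − 32.1722)²/32.1722 = 0.0009
  (24 − 41.0167)²/41.0167 = 7.0598
  (76 − 67.5000)²/67.5000 = 1.0704
  (35 − 26.4833)²/26.4833 = 2.7389
  (46 − 36.1555)²/36.1555 = 2.6805
  (58 − 59.5000)²/59.5000 = 0.0378
  (15 − 23.3445)²/23.3445 = 2.9827
χ² = 1.0324 + 0.5976 + 0.0009 + 7.0598 + 1.0704 + 2.7389 + 2.6805 + 0.0378 + 2.9827 = 18.201

18.201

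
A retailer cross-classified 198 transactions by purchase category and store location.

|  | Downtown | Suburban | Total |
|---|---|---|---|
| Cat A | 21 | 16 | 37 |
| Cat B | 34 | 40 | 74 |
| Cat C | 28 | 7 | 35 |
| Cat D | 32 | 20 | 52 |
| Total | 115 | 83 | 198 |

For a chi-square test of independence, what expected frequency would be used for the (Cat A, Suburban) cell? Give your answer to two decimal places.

Row total (Cat A) = 37; column total (Suburban) = 83; grand total N = 198.
Expected count = (row total × column total) / N = 37 × 83 / 198 = 15.51.

15.51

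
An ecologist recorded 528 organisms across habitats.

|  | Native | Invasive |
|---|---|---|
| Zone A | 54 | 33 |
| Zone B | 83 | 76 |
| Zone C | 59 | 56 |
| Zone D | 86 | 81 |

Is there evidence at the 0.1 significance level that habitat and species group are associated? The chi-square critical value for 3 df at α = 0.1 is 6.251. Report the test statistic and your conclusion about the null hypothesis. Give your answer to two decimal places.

3.17; fail to reject H₀

Row totals: 87, 159, 115, 167. Column totals: 282, 246. Grand total N = 528.
Expected counts (row total × column total / N):
  Zone A, Native: 87×282/528 = 46.466
  Zone A, Invasive: 87×246/528 = 40.534
  Zone B, Native: 159×282/528 = 84.920
  Zone B, Invasive: 159×246/528 = 74.080
  Zone C, Native: 115×282/528 = 61.420
  Zone C, Invasive: 115×246/528 = 53.580
  Zone D, Native: 167×282/528 = 89.193
  Zone D, Invasive: 167×246/528 = 77.807
Contributions (O − E)²/E:
  (54 − 46.466)²/46.466 = 1.2216
  (33 − 40.534)²/40.534 = 1.4003
  (83 − 84.920)²/84.920 = 0.0434
  (76 − 74.080)²/74.080 = 0.0498
  (59 − 61.420)²/61.420 = 0.0954
  (56 − 53.580)²/53.580 = 0.1093
  (86 − 89.193)²/89.193 = 0.1143
  (81 − 77.807)²/77.807 = 0.1310
χ² = 1.2216 + 1.4003 + 0.0434 + 0.0498 + 0.0954 + 0.1093 + 0.1143 + 0.1310 = 3.17
df = (4−1)(2−1) = 3. Since 3.17 < 6.251, fail to reject the null hypothesis of independence at α = 0.1.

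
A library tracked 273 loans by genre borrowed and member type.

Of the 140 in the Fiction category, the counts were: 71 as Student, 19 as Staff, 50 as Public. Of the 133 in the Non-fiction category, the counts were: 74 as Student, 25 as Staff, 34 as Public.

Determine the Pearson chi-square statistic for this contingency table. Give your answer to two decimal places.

3.75

Row totals: 140, 133. Column totals: 145, 44, 84. Grand total N = 273.
Expected counts (row total × column total / N):
  Fiction, Student: 140×145/273 = 74.359
  Fiction, Staff: 140×44/273 = 22.564
  Fiction, Public: 140×84/273 = 43.077
  Non-fiction, Student: 133×145/273 = 70.641
  Non-fiction, Staff: 133×44/273 = 21.436
  Non-fiction, Public: 133×84/273 = 40.923
Contributions (O − E)²/E:
  (71 − 74.359)²/74.359 = 0.1517
  (19 − 22.564)²/22.564 = 0.5629
  (50 − 43.077)²/43.077 = 1.1126
  (74 − 70.641)²/70.641 = 0.1597
  (25 − 21.436)²/21.436 = 0.5926
  (34 − 40.923)²/40.923 = 1.1712
χ² = 0.1517 + 0.5629 + 1.1126 + 0.1597 + 0.5926 + 1.1712 = 3.75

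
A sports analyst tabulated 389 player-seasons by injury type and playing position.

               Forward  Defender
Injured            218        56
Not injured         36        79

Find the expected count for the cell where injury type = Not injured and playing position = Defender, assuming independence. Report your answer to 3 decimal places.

Row total (Not injured) = 115; column total (Defender) = 135; grand total N = 389.
Expected count = (row total × column total) / N = 115 × 135 / 389 = 39.910.

39.910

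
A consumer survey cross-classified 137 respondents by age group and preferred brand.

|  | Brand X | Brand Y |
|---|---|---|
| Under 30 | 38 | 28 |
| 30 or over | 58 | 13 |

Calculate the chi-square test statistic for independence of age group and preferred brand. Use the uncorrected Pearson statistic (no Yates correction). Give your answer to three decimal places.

9.485

Row totals: 66, 71. Column totals: 96, 41. Grand total N = 137.
Expected counts (row total × column total / N):
  Under 30, Brand X: 66×96/137 = 46.2482
  Under 30, Brand Y: 66×41/137 = 19.7518
  30 or over, Brand X: 71×96/137 = 49.7518
  30 or over, Brand Y: 71×41/137 = 21.2482
Contributions (O − E)²/E:
  (38 − 46.2482)²/46.2482 = 1.4710
  (28 − 19.7518)²/19.7518 = 3.4444
  (58 − 49.7518)²/49.7518 = 1.3674
  (13 − 21.2482)²/21.2482 = 3.2018
χ² = 1.4710 + 3.4444 + 1.3674 + 3.2018 = 9.485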